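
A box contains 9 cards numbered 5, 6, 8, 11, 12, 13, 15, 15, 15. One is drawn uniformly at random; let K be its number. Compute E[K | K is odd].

37/3

P(K is odd) = 2/3.
Σ over the event: 5·1/9 + 11·1/9 + 13·1/9 + 15·1/3 = 74/9.
E[K | K is odd] = (74/9) / (2/3) = 37/3.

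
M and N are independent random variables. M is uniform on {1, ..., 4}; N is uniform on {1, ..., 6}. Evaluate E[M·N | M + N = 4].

10/3

P(M + N = 4) = 1/8.
Summing MN·P(x,y) over outcomes with M + N = 4 gives 5/12.
E[M·N | M + N = 4] = (5/12) / (1/8) = 10/3.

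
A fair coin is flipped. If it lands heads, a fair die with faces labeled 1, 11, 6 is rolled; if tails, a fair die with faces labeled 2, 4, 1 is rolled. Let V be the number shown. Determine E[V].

25/6

E[V | heads] = (1+11+6)/3 = 6.
E[V | tails] = (2+4+1)/3 = 7/3.
By the law of total expectation,
E[V] = (1/2)·(6) + (1/2)·(7/3) = 25/6.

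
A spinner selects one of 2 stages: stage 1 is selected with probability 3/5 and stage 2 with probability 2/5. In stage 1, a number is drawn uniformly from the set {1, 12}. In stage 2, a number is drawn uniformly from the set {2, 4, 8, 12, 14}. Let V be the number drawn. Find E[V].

71/10

E[V | stage 1] = (1+12)/2 = 13/2.
E[V | stage 2] = (2+4+8+12+14)/5 = 8.
E[V] = (3/5)·(13/2) + (2/5)·(8) = 71/10.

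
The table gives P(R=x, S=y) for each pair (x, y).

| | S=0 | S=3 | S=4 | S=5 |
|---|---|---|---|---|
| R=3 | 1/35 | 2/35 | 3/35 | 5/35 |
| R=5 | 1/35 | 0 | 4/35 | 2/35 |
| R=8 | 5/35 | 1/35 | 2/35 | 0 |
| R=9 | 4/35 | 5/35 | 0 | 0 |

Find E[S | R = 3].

43/11

P(R = 3) = 11/35.
Summing S·P(R=x,S=y) over the conditioning event gives 43/35.
E[S | R = 3] = (43/35) / (11/35) = 43/11.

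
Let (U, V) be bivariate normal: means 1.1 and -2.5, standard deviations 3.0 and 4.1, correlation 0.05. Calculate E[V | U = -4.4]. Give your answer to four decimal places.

The regression of V on U has slope ρ·σ_V/σ_U and passes through (μ_U, μ_V).
E[V | U=-4.4] = -2.5 + (0.05)·(4.1/3.0)·(-4.4 − (1.1)) = -2.5 + (0.068333)·(-5.5) = -2.8758.

-2.8758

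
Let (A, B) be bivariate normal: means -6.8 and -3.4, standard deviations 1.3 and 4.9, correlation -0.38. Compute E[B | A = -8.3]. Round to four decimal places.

-1.2515

For a bivariate normal, E[B | A=x] = μ_B + ρ·(σ_B/σ_A)·(x − μ_A).
E[B | A=-8.3] = -3.4 + (-0.38)·(4.9/1.3)·(-8.3 − (-6.8)) = -3.4 + (-1.43231)·(-1.5) = -1.2515.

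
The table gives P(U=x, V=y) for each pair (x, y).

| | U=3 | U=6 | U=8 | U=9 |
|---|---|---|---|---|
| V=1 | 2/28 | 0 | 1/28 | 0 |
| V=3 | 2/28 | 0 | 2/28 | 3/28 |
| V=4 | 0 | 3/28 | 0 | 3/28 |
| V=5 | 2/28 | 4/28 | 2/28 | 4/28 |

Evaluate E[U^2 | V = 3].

P(V = 3) = 1/4.
Σ U^2·P over the event = 9·(2/28) + 64·(2/28) + 81·(3/28) = 389/28.
E[U^2 | V = 3] = (389/28) / (1/4) = 389/7.

389/7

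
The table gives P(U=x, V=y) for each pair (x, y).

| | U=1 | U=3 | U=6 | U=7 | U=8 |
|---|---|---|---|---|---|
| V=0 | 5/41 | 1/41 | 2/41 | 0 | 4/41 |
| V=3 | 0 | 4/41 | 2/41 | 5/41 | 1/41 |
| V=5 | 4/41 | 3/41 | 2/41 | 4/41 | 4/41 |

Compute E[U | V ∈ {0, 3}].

P(V ∈ {0, 3}) = 24/41.
Σ U·P over the event = 1·(5/41) + 3·(1/41) + 3·(4/41) + 6·(2/41) + 6·(2/41) + 7·(5/41) + 8·(4/41) + 8·(1/41) = 119/41.
E[U | V ∈ {0, 3}] = (119/41) / (24/41) = 119/24.

119/24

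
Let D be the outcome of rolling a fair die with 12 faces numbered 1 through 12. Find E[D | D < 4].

2

Given D < 4, D is equally likely to be any of {1, 2, 3}.
E[D | D < 4] = (1 + 2 + 3) / 3 = 2.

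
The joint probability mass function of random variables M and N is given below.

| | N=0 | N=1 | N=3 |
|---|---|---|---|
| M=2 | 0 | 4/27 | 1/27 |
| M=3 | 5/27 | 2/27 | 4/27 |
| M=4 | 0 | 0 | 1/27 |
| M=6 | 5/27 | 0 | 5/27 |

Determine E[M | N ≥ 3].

48/11

P(N ≥ 3) = 11/27.
Summing M·P(M=x,N=y) over the conditioning event gives 16/9.
E[M | N ≥ 3] = (16/9) / (11/27) = 48/11.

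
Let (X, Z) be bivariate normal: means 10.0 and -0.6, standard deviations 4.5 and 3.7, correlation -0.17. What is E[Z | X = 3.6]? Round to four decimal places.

For a bivariate normal, E[Z | X=x] = μ_Z + ρ·(σ_Z/σ_X)·(x − μ_X).
E[Z | X=3.6] = -0.6 + (-0.17)·(3.7/4.5)·(3.6 − (10.0)) = -0.6 + (-0.13978)·(-6.4) = 0.2946.

0.2946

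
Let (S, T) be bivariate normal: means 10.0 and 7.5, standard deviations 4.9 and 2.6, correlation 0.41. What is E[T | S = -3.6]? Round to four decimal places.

For a bivariate normal, E[T | S=x] = μ_T + ρ·(σ_T/σ_S)·(x − μ_S).
E[T | S=-3.6] = 7.5 + (0.41)·(2.6/4.9)·(-3.6 − (10.0)) = 7.5 + (0.21755)·(-13.6) = 4.5413.

4.5413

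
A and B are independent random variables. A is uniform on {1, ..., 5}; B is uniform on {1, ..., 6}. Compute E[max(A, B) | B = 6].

P(B = 6) = 1/6.
Summing max(A,B)·P(x,y) over outcomes with B = 6 gives 1.
E[max(A, B) | B = 6] = (1) / (1/6) = 6.

6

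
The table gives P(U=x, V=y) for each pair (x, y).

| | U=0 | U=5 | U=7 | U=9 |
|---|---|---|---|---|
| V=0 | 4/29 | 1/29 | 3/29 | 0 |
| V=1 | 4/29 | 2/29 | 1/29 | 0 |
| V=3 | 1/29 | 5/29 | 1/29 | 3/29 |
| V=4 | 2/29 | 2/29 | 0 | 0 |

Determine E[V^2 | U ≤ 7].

67/13

P(U ≤ 7) = 26/29.
Summing V^2·P(U=x,V=y) over the conditioning event gives 134/29.
E[V^2 | U ≤ 7] = (134/29) / (26/29) = 67/13.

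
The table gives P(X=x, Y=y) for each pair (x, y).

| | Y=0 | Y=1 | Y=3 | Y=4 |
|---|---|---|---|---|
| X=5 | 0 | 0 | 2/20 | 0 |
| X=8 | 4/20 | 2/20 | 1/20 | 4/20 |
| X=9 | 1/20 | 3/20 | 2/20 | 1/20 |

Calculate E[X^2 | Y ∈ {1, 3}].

P(Y ∈ {1, 3}) = 1/2.
Σ X^2·P over the event = 25·(2/20) + 64·(2/20) + 64·(1/20) + 81·(3/20) + 81·(2/20) = 647/20.
E[X^2 | Y ∈ {1, 3}] = (647/20) / (1/2) = 647/10.

647/10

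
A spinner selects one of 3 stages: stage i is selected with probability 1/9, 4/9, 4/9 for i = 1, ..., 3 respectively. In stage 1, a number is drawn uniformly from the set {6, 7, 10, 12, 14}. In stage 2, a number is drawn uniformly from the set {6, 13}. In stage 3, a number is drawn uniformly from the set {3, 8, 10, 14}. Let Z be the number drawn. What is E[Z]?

E[Z | stage 1] = (6+7+10+12+14)/5 = 49/5.
E[Z | stage 2] = (6+13)/2 = 19/2.
E[Z | stage 3] = (3+8+10+14)/4 = 35/4.
By the law of total expectation,
E[Z] = (1/9)·(49/5) + (4/9)·(19/2) + (4/9)·(35/4) = 46/5.

46/5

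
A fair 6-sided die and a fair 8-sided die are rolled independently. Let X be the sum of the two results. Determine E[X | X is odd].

P(X is odd) = 1/2.
Σ over the event: 3·1/24 + 5·1/12 + 7·1/8 + 9·1/8 + 11·1/12 + 13·1/24 = 4.
E[X | X is odd] = (4) / (1/2) = 8.

8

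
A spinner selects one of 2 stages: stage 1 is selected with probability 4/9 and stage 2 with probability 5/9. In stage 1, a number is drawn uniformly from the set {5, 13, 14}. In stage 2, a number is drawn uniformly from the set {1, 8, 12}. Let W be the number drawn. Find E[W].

233/27

E[W | stage 1] = (5+13+14)/3 = 32/3.
E[W | stage 2] = (1+8+12)/3 = 7.
E[W] = (4/9)·(32/3) + (5/9)·(7) = 233/27.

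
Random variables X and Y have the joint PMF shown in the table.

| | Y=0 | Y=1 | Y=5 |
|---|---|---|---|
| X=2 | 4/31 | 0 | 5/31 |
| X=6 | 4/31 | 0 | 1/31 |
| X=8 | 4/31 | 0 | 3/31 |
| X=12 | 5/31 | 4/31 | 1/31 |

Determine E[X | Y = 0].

P(Y = 0) = 17/31.
Σ X·P over the event = 2·(4/31) + 6·(4/31) + 8·(4/31) + 12·(5/31) = 4.
E[X | Y = 0] = (4) / (17/31) = 124/17.

124/17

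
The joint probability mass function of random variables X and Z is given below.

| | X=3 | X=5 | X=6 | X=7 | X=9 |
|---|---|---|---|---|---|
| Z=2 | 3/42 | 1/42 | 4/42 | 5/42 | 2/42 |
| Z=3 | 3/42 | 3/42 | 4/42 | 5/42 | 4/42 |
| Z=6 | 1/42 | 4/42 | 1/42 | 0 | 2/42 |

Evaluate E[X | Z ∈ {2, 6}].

P(Z ∈ {2, 6}) = 23/42.
Summing X·P(X=x,Z=y) over the conditioning event gives 23/7.
E[X | Z ∈ {2, 6}] = (23/7) / (23/42) = 6.

6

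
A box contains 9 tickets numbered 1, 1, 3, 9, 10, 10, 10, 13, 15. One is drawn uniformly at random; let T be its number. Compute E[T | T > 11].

14

P(T > 11) = 2/9.
Σ over the event: 13·1/9 + 15·1/9 = 28/9.
E[T | T > 11] = (28/9) / (2/9) = 14.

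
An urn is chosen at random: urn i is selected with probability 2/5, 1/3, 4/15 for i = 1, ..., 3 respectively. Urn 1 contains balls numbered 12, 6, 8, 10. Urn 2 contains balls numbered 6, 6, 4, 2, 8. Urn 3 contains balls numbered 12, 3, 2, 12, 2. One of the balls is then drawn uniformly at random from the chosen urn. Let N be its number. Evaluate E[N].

524/75

E[N | urn 1] = (12+6+8+10)/4 = 9.
E[N | urn 2] = (6+6+4+2+8)/5 = 26/5.
E[N | urn 3] = (12+3+2+12+2)/5 = 31/5.
By the law of total expectation,
E[N] = (2/5)·(9) + (1/3)·(26/5) + (4/15)·(31/5) = 524/75.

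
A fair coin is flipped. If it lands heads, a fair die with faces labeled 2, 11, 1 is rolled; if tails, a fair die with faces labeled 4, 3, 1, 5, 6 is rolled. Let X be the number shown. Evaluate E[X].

E[X | heads] = (2+11+1)/3 = 14/3.
E[X | tails] = (4+3+1+5+6)/5 = 19/5.
By the law of total expectation,
E[X] = (1/2)·(14/3) + (1/2)·(19/5) = 127/30.

127/30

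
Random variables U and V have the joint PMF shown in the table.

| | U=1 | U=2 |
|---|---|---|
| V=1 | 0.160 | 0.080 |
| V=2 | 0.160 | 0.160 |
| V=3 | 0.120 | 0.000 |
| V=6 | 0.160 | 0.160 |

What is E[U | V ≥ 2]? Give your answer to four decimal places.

P(V ≥ 2) = 0.760.
Σ U·P over the event = 1·(0.160) + 1·(0.120) + 1·(0.160) + 2·(0.160) + 2·(0.160) = 1.080.
E[U | V ≥ 2] = (1.080) / (0.760) = 1.4211.

1.4211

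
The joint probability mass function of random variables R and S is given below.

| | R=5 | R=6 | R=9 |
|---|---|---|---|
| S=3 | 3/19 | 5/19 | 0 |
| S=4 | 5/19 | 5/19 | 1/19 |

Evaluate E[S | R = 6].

P(R = 6) = 10/19.
Summing S·P(R=x,S=y) over the conditioning event gives 35/19.
E[S | R = 6] = (35/19) / (10/19) = 7/2.

7/2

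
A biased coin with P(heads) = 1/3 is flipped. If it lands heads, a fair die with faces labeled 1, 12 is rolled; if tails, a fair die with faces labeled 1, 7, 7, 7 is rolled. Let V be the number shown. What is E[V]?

E[V | heads] = (1+12)/2 = 13/2.
E[V | tails] = (1+7+7+7)/4 = 11/2.
E[V] = (1/3)·(13/2) + (2/3)·(11/2) = 35/6.

35/6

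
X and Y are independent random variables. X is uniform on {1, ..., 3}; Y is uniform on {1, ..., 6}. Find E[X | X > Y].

Outcomes with X > Y: (2,1), (3,1), (3,2), each with probability 1/18.
E[X | X > Y] = (2 + 3 + 3) / 3 = 8/3.

8/3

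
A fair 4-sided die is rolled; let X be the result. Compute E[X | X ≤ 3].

Given X ≤ 3, X is equally likely to be any of {1, 2, 3}.
E[X | X ≤ 3] = (1 + 2 + 3) / 3 = 2.

2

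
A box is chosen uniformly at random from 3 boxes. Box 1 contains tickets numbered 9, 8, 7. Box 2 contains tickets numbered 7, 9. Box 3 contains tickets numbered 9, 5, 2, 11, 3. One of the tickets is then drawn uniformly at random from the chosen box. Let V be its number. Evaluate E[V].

E[V | box 1] = (9+8+7)/3 = 8.
E[V | box 2] = (7+9)/2 = 8.
E[V | box 3] = (9+5+2+11+3)/5 = 6.
E[V] = (1/3)·(8) + (1/3)·(8) + (1/3)·(6) = 22/3.

22/3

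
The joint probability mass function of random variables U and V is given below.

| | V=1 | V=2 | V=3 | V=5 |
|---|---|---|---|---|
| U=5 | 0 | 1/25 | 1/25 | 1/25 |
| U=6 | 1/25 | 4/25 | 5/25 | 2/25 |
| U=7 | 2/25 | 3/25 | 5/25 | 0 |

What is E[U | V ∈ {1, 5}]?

P(V ∈ {1, 5}) = 6/25.
Σ U·P over the event = 5·(1/25) + 6·(1/25) + 6·(2/25) + 7·(2/25) = 37/25.
E[U | V ∈ {1, 5}] = (37/25) / (6/25) = 37/6.

37/6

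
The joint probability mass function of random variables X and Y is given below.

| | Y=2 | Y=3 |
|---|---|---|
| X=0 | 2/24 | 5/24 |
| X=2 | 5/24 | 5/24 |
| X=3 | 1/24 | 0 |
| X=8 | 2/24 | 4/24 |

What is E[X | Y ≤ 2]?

29/10

P(Y ≤ 2) = 5/12.
Σ X·P over the event = 0·(2/24) + 2·(5/24) + 3·(1/24) + 8·(2/24) = 29/24.
E[X | Y ≤ 2] = (29/24) / (5/12) = 29/10.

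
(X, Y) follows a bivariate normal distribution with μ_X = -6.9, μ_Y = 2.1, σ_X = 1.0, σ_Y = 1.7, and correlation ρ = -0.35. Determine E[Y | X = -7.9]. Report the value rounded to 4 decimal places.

2.6950

E[Y | X=x] = μ_Y + ρ(σ_Y/σ_X)(x − μ_X) for jointly normal variables.
E[Y | X=-7.9] = 2.1 + (-0.35)·(1.7/1.0)·(-7.9 − (-6.9)) = 2.1 + (-0.595)·(-1) = 2.6950.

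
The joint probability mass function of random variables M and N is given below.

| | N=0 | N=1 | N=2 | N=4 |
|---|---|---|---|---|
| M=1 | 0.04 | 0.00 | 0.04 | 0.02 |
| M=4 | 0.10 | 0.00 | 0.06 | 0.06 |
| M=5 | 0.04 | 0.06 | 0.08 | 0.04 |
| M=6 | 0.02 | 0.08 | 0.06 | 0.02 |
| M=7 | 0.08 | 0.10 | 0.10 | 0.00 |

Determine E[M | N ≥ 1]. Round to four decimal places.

P(N ≥ 1) = 0.72.
Summing M·P(M=x,N=y) over the conditioning event gives 3.80.
E[M | N ≥ 1] = (3.80) / (0.72) = 5.2778.

5.2778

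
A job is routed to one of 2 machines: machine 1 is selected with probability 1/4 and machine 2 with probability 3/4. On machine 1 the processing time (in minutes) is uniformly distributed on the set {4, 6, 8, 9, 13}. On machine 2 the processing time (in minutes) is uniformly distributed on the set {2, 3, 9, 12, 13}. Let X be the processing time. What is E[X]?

E[X | machine 1] = (4+6+8+9+13)/5 = 8.
E[X | machine 2] = (2+3+9+12+13)/5 = 39/5.
By the law of total expectation,
E[X] = (1/4)·(8) + (3/4)·(39/5) = 157/20.

157/20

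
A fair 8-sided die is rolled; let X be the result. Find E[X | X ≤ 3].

2

Given X ≤ 3, X is equally likely to be any of {1, 2, 3}.
E[X | X ≤ 3] = (1 + 2 + 3) / 3 = 2.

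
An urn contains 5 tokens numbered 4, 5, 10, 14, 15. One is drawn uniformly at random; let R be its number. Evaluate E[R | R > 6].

13

P(R > 6) = 3/5.
Σ over the event: 10·1/5 + 14·1/5 + 15·1/5 = 39/5.
E[R | R > 6] = (39/5) / (3/5) = 13.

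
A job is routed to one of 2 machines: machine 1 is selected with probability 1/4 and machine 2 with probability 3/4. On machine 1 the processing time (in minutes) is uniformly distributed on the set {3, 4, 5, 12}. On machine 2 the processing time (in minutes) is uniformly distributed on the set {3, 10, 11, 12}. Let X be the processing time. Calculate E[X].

E[X | machine 1] = (3+4+5+12)/4 = 6.
E[X | machine 2] = (3+10+11+12)/4 = 9.
E[X] = (1/4)·(6) + (3/4)·(9) = 33/4.

33/4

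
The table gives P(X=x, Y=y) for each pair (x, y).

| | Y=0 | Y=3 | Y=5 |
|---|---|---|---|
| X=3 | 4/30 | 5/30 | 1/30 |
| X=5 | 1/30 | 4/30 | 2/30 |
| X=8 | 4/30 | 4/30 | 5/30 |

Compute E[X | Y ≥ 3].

P(Y ≥ 3) = 7/10.
Σ X·P over the event = 3·(5/30) + 3·(1/30) + 5·(4/30) + 5·(2/30) + 8·(4/30) + 8·(5/30) = 4.
E[X | Y ≥ 3] = (4) / (7/10) = 40/7.

40/7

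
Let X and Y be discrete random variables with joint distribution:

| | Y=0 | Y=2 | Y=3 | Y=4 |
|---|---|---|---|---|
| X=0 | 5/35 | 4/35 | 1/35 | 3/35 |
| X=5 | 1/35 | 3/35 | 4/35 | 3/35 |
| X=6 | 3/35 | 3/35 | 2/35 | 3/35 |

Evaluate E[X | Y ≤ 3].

P(Y ≤ 3) = 26/35.
Summing X·P(X=x,Y=y) over the conditioning event gives 88/35.
E[X | Y ≤ 3] = (88/35) / (26/35) = 44/13.

44/13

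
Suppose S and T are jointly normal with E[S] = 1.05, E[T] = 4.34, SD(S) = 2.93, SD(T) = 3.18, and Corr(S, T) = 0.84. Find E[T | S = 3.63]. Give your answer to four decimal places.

6.6921

The regression of T on S has slope ρ·σ_T/σ_S and passes through (μ_S, μ_T).
E[T | S=3.63] = 4.34 + (0.84)·(3.18/2.93)·(3.63 − (1.05)) = 4.34 + (0.91167)·(2.58) = 6.6921.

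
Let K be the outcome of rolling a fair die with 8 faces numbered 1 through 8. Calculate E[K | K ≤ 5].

Given K ≤ 5, K is equally likely to be any of {1, 2, 3, 4, 5}.
E[K | K ≤ 5] = (1 + 2 + 3 + 4 + 5) / 5 = 3.

3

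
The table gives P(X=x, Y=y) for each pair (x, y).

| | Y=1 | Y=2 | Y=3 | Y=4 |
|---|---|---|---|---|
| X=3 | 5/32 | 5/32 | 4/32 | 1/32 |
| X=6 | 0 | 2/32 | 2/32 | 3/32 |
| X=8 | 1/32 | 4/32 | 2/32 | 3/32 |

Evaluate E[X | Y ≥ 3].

17/3

P(Y ≥ 3) = 15/32.
Summing X·P(X=x,Y=y) over the conditioning event gives 85/32.
E[X | Y ≥ 3] = (85/32) / (15/32) = 17/3.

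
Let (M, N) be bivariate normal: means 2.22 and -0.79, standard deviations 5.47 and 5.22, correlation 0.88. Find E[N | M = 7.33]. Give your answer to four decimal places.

For a bivariate normal, E[N | M=x] = μ_N + ρ·(σ_N/σ_M)·(x − μ_M).
E[N | M=7.33] = -0.79 + (0.88)·(5.22/5.47)·(7.33 − (2.22)) = -0.79 + (0.83978)·(5.11) = 3.5013.

3.5013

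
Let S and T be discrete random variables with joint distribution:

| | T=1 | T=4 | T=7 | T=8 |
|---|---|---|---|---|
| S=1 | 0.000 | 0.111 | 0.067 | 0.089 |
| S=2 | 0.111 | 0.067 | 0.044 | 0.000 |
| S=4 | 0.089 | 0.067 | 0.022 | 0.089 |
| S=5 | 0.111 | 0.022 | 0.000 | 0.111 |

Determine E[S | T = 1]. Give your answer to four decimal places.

P(T = 1) = 0.311.
Summing S·P(S=x,T=y) over the conditioning event gives 1.133.
E[S | T = 1] = (1.133) / (0.311) = 3.6431.

3.6431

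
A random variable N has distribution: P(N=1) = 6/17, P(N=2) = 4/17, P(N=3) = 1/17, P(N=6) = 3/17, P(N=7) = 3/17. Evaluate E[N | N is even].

P(N is even) = 7/17.
Σ over the event: 2·4/17 + 6·3/17 = 26/17.
E[N | N is even] = (26/17) / (7/17) = 26/7.

26/7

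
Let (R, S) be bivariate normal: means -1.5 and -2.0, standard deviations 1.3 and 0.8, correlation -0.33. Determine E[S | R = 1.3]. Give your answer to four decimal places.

-2.5686

For a bivariate normal, E[S | R=x] = μ_S + ρ·(σ_S/σ_R)·(x − μ_R).
E[S | R=1.3] = -2.0 + (-0.33)·(0.8/1.3)·(1.3 − (-1.5)) = -2.0 + (-0.20308)·(2.8) = -2.5686.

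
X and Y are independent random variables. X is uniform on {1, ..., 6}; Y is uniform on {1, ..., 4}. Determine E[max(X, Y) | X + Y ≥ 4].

P(X + Y ≥ 4) = 7/8.
Summing max(X,Y)·P(x,y) over outcomes with X + Y ≥ 4 gives 89/24.
E[max(X, Y) | X + Y ≥ 4] = (89/24) / (7/8) = 89/21.

89/21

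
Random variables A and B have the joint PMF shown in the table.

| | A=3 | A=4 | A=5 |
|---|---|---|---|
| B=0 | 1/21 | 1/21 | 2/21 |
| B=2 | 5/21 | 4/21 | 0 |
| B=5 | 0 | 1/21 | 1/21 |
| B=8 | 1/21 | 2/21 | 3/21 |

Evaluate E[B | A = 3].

P(A = 3) = 1/3.
Σ B·P over the event = 0·(1/21) + 2·(5/21) + 8·(1/21) = 6/7.
E[B | A = 3] = (6/7) / (1/3) = 18/7.

18/7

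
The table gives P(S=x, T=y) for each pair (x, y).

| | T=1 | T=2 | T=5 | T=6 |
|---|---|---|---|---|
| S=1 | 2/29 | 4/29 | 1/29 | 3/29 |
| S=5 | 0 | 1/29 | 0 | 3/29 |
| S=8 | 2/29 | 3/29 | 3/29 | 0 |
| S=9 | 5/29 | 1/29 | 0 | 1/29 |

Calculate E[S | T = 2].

P(T = 2) = 9/29.
Summing S·P(S=x,T=y) over the conditioning event gives 42/29.
E[S | T = 2] = (42/29) / (9/29) = 14/3.

14/3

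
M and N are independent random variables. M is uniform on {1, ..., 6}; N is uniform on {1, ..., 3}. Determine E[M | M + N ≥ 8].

17/3

Outcomes with M + N ≥ 8: (5,3), (6,2), (6,3), each with probability 1/18.
E[M | M + N ≥ 8] = (5 + 6 + 6) / 3 = 17/3.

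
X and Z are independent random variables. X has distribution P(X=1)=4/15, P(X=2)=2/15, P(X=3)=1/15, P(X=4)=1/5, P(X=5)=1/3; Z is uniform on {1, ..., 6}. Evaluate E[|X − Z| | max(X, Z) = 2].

3/4

P(max(X, Z) = 2) = 4/45.
Summing |X−Z|·P(x,y) over outcomes with max(X, Z) = 2 gives 1/15.
E[|X − Z| | max(X, Z) = 2] = (1/15) / (4/45) = 3/4.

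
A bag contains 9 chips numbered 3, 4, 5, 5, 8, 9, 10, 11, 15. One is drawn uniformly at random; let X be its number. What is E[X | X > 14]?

15

P(X > 14) = 1/9.
Σ over the event: 15·1/9 = 5/3.
E[X | X > 14] = (5/3) / (1/9) = 15.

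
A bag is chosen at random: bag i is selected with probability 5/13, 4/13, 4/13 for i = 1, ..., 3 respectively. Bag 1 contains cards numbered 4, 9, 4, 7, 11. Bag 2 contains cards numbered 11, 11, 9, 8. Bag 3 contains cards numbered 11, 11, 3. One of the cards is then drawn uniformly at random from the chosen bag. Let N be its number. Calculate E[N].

322/39

E[N | bag 1] = (4+9+4+7+11)/5 = 7.
E[N | bag 2] = (11+11+9+8)/4 = 39/4.
E[N | bag 3] = (11+11+3)/3 = 25/3.
By the law of total expectation,
E[N] = (5/13)·(7) + (4/13)·(39/4) + (4/13)·(25/3) = 322/39.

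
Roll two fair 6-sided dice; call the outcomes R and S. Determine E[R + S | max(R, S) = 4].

44/7

P(max(R, S) = 4) = 7/36.
Summing (R+S)·P(x,y) over outcomes with max(R, S) = 4 gives 11/9.
E[R + S | max(R, S) = 4] = (11/9) / (7/36) = 44/7.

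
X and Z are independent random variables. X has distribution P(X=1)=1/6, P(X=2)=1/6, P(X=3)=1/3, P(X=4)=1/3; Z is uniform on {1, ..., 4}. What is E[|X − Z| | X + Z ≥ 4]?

P(X + Z ≥ 4) = 7/8.
Summing |X−Z|·P(x,y) over outcomes with X + Z ≥ 4 gives 7/6.
E[|X − Z| | X + Z ≥ 4] = (7/6) / (7/8) = 4/3.

4/3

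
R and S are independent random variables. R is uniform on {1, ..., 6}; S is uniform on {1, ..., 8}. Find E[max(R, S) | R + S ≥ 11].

71/10

Outcomes with R + S ≥ 11: (3,8), (4,7), (4,8), (5,6), (5,7), (5,8), (6,5), (6,6), (6,7), (6,8), each with probability 1/48.
E[max(R, S) | R + S ≥ 11] = (8 + 7 + 8 + 6 + 7 + 8 + 6 + 6 + 7 + 8) / 10 = 71/10.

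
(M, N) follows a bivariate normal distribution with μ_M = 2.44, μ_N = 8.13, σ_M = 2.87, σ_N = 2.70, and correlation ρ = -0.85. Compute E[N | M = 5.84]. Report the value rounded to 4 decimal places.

5.4112

E[N | M=x] = μ_N + ρ(σ_N/σ_M)(x − μ_M) for jointly normal variables.
E[N | M=5.84] = 8.13 + (-0.85)·(2.70/2.87)·(5.84 − (2.44)) = 8.13 + (-0.79965)·(3.4) = 5.4112.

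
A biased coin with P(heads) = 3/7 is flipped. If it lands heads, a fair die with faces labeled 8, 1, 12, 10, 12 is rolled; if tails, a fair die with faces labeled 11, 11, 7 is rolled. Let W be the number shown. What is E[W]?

967/105

E[W | heads] = (8+1+12+10+12)/5 = 43/5.
E[W | tails] = (11+11+7)/3 = 29/3.
E[W] = (3/7)·(43/5) + (4/7)·(29/3) = 967/105.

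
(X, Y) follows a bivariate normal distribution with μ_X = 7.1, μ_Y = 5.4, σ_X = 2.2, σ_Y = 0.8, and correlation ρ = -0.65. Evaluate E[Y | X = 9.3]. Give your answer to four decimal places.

4.8800

For a bivariate normal, E[Y | X=x] = μ_Y + ρ·(σ_Y/σ_X)·(x − μ_X).
E[Y | X=9.3] = 5.4 + (-0.65)·(0.8/2.2)·(9.3 − (7.1)) = 5.4 + (-0.23636)·(2.2) = 4.8800.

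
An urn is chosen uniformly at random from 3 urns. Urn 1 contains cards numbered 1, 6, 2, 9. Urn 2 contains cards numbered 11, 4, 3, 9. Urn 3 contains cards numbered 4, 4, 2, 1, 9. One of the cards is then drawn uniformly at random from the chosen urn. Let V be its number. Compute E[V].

61/12

E[V | urn 1] = (1+6+2+9)/4 = 9/2.
E[V | urn 2] = (11+4+3+9)/4 = 27/4.
E[V | urn 3] = (4+4+2+1+9)/5 = 4.
E[V] = (1/3)·(9/2) + (1/3)·(27/4) + (1/3)·(4) = 61/12.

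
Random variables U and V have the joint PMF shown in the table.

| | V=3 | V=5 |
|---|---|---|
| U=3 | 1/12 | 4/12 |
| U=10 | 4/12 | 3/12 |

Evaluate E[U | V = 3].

P(V = 3) = 5/12.
Σ U·P over the event = 3·(1/12) + 10·(4/12) = 43/12.
E[U | V = 3] = (43/12) / (5/12) = 43/5.

43/5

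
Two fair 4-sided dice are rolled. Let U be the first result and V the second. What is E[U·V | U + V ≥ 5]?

17/2

Outcomes with U + V ≥ 5: (1,4), (2,3), (2,4), (3,2), (3,3), (3,4), (4,1), (4,2), (4,3), (4,4), each with probability 1/16.
E[U·V | U + V ≥ 5] = (4 + 6 + 8 + 6 + 9 + 12 + 4 + 8 + 12 + 16) / 10 = 17/2.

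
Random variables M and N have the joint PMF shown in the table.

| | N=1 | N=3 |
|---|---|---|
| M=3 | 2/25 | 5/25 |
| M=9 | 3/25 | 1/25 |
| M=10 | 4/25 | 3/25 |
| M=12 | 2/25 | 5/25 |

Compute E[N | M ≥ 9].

2

P(M ≥ 9) = 18/25.
Σ N·P over the event = 1·(3/25) + 3·(1/25) + 1·(4/25) + 3·(3/25) + 1·(2/25) + 3·(5/25) = 36/25.
E[N | M ≥ 9] = (36/25) / (18/25) = 2.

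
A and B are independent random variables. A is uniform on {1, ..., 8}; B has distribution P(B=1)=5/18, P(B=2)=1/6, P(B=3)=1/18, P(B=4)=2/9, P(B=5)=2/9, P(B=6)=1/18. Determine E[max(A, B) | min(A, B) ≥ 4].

P(min(A, B) ≥ 4) = 5/16.
Summing max(A,B)·P(x,y) over outcomes with min(A, B) ≥ 4 gives 277/144.
E[max(A, B) | min(A, B) ≥ 4] = (277/144) / (5/16) = 277/45.

277/45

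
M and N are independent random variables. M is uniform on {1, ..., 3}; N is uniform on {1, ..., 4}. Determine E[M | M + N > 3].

Outcomes with M + N > 3: (1,3), (1,4), (2,2), (2,3), (2,4), (3,1), (3,2), (3,3), (3,4), each with probability 1/12.
E[M | M + N > 3] = (1 + 1 + 2 + 2 + 2 + 3 + 3 + 3 + 3) / 9 = 20/9.

20/9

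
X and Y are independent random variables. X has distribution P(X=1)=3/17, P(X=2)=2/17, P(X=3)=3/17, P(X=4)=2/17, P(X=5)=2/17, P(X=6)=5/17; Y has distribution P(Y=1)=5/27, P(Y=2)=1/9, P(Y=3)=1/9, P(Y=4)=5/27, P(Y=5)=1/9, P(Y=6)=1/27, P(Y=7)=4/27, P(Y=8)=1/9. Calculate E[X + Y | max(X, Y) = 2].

81/25

P(max(X, Y) = 2) = 25/459.
Summing (X+Y)·P(x,y) over outcomes with max(X, Y) = 2 gives 3/17.
E[X + Y | max(X, Y) = 2] = (3/17) / (25/459) = 81/25.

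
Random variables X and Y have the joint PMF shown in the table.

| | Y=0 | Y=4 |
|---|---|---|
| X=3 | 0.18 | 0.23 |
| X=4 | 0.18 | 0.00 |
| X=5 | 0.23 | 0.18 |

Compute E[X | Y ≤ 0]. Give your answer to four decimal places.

P(Y ≤ 0) = 0.59.
Summing X·P(X=x,Y=y) over the conditioning event gives 2.41.
E[X | Y ≤ 0] = (2.41) / (0.59) = 4.0847.

4.0847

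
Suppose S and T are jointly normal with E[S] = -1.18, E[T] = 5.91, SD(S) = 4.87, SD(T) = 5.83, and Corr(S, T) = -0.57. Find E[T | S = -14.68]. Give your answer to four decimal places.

E[T | S=x] = μ_T + ρ(σ_T/σ_S)(x − μ_S) for jointly normal variables.
E[T | S=-14.68] = 5.91 + (-0.57)·(5.83/4.87)·(-14.68 − (-1.18)) = 5.91 + (-0.68236)·(-13.5) = 15.1219.

15.1219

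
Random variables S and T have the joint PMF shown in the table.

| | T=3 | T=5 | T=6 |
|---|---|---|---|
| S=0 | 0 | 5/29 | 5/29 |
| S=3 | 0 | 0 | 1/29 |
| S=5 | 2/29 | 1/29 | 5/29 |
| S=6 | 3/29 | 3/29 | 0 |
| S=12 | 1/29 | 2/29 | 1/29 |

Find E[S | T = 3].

20/3

P(T = 3) = 6/29.
Σ S·P over the event = 5·(2/29) + 6·(3/29) + 12·(1/29) = 40/29.
E[S | T = 3] = (40/29) / (6/29) = 20/3.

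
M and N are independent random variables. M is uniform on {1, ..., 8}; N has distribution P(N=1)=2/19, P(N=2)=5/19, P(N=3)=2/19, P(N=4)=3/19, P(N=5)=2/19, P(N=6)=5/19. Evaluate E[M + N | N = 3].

15/2

P(N = 3) = 2/19.
Summing (M+N)·P(x,y) over outcomes with N = 3 gives 15/19.
E[M + N | N = 3] = (15/19) / (2/19) = 15/2.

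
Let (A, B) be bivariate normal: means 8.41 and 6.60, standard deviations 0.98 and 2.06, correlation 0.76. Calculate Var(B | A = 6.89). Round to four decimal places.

1.7925

Var(B | A=x) = (1 − ρ²)·σ_B².
Var(B | A=6.89) = (2.06)²·(1 − (0.76)²) = 4.2436·0.4224 = 1.7925.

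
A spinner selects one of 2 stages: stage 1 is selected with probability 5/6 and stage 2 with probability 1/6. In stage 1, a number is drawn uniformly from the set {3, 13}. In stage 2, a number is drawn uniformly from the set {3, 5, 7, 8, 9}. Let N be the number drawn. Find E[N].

116/15

E[N | stage 1] = (3+13)/2 = 8.
E[N | stage 2] = (3+5+7+8+9)/5 = 32/5.
E[N] = (5/6)·(8) + (1/6)·(32/5) = 116/15.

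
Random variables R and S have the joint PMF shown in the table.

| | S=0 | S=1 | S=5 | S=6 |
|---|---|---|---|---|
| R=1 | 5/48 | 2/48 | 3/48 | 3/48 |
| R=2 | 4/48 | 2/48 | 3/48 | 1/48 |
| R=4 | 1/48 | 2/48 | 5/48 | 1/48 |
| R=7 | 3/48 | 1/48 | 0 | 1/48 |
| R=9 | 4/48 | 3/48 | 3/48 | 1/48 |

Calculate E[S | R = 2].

23/10

P(R = 2) = 5/24.
Σ S·P over the event = 0·(4/48) + 1·(2/48) + 5·(3/48) + 6·(1/48) = 23/48.
E[S | R = 2] = (23/48) / (5/24) = 23/10.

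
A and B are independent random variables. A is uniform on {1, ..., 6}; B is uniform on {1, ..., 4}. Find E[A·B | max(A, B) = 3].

P(max(A, B) = 3) = 5/24.
Summing AB·P(x,y) over outcomes with max(A, B) = 3 gives 9/8.
E[A·B | max(A, B) = 3] = (9/8) / (5/24) = 27/5.

27/5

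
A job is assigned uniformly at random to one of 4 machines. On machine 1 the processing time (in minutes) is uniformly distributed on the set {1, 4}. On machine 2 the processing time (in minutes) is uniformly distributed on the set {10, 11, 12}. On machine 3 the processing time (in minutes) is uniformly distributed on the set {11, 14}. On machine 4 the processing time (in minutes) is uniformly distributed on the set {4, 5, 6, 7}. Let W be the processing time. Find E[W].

E[W | machine 1] = (1+4)/2 = 5/2.
E[W | machine 2] = (10+11+12)/3 = 11.
E[W | machine 3] = (11+14)/2 = 25/2.
E[W | machine 4] = (4+5+6+7)/4 = 11/2.
E[W] = (1/4)·(5/2) + (1/4)·(11) + (1/4)·(25/2) + (1/4)·(11/2) = 63/8.

63/8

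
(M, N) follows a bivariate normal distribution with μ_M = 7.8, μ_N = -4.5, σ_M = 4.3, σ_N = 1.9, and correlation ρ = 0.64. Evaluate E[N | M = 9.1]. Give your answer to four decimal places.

-4.1324

The regression of N on M has slope ρ·σ_N/σ_M and passes through (μ_M, μ_N).
E[N | M=9.1] = -4.5 + (0.64)·(1.9/4.3)·(9.1 − (7.8)) = -4.5 + (0.28279)·(1.3) = -4.1324.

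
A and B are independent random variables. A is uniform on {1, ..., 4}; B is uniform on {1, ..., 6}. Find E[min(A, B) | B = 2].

Outcomes with B = 2: (1,2), (2,2), (3,2), (4,2), each with probability 1/24.
E[min(A, B) | B = 2] = (1 + 2 + 2 + 2) / 4 = 7/4.

7/4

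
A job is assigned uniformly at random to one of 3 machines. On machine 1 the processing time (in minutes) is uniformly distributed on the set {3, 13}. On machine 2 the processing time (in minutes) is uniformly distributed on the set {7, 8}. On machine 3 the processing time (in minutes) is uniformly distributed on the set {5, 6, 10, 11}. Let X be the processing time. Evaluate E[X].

47/6

E[X | machine 1] = (3+13)/2 = 8.
E[X | machine 2] = (7+8)/2 = 15/2.
E[X | machine 3] = (5+6+10+11)/4 = 8.
E[X] = (1/3)·(8) + (1/3)·(15/2) + (1/3)·(8) = 47/6.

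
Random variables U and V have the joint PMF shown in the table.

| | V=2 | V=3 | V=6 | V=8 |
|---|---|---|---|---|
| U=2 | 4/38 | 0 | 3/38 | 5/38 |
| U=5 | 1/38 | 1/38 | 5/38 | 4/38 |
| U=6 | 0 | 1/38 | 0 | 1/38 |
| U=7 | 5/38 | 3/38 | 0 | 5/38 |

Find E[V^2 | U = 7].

P(U = 7) = 13/38.
Σ V^2·P over the event = 4·(5/38) + 9·(3/38) + 64·(5/38) = 367/38.
E[V^2 | U = 7] = (367/38) / (13/38) = 367/13.

367/13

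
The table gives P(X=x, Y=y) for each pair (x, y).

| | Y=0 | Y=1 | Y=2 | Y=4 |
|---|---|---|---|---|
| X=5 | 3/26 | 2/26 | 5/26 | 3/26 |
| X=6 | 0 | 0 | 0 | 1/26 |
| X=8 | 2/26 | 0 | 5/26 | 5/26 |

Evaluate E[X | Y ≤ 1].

P(Y ≤ 1) = 7/26.
Σ X·P over the event = 5·(3/26) + 5·(2/26) + 8·(2/26) = 41/26.
E[X | Y ≤ 1] = (41/26) / (7/26) = 41/7.

41/7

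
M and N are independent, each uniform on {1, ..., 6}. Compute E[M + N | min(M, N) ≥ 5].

P(min(M, N) ≥ 5) = 1/9.
Summing (M+N)·P(x,y) over outcomes with min(M, N) ≥ 5 gives 11/9.
E[M + N | min(M, N) ≥ 5] = (11/9) / (1/9) = 11.

11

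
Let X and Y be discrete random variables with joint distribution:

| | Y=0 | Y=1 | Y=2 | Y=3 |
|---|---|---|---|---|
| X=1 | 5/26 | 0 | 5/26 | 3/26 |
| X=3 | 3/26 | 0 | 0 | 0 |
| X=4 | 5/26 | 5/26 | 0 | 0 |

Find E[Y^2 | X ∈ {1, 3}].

P(X ∈ {1, 3}) = 8/13.
Σ Y^2·P over the event = 0·(5/26) + 4·(5/26) + 9·(3/26) + 0·(3/26) = 47/26.
E[Y^2 | X ∈ {1, 3}] = (47/26) / (8/13) = 47/16.

47/16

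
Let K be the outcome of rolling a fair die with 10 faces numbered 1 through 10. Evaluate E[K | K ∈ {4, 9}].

P(K ∈ {4, 9}) = 1/5.
Σ over the event: 4·1/10 + 9·1/10 = 13/10.
E[K | K ∈ {4, 9}] = (13/10) / (1/5) = 13/2.

13/2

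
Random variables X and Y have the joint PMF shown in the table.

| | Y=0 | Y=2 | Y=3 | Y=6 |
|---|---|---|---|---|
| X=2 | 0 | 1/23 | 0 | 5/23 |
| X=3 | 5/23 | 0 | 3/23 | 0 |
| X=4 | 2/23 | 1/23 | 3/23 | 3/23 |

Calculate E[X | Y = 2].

3

P(Y = 2) = 2/23.
Summing X·P(X=x,Y=y) over the conditioning event gives 6/23.
E[X | Y = 2] = (6/23) / (2/23) = 3.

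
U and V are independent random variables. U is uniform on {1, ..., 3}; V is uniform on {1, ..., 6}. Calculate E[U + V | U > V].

P(U > V) = 1/6.
Summing (U+V)·P(x,y) over outcomes with U > V gives 2/3.
E[U + V | U > V] = (2/3) / (1/6) = 4.

4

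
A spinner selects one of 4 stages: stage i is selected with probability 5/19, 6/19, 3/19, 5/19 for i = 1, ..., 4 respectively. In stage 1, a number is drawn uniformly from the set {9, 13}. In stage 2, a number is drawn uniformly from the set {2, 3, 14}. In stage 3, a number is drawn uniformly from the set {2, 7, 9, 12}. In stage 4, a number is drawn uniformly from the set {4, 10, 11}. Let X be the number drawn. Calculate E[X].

943/114

E[X | stage 1] = (9+13)/2 = 11.
E[X | stage 2] = (2+3+14)/3 = 19/3.
E[X | stage 3] = (2+7+9+12)/4 = 15/2.
E[X | stage 4] = (4+10+11)/3 = 25/3.
By the law of total expectation,
E[X] = (5/19)·(11) + (6/19)·(19/3) + (3/19)·(15/2) + (5/19)·(25/3) = 943/114.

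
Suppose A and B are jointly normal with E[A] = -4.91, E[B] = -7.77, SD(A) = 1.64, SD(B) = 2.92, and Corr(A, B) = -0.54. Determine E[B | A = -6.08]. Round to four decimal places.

E[B | A=x] = μ_B + ρ(σ_B/σ_A)(x − μ_A) for jointly normal variables.
E[B | A=-6.08] = -7.77 + (-0.54)·(2.92/1.64)·(-6.08 − (-4.91)) = -7.77 + (-0.96146)·(-1.17) = -6.6451.

-6.6451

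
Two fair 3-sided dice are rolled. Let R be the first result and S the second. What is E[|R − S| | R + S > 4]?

2/3

Outcomes with R + S > 4: (2,3), (3,2), (3,3), each with probability 1/9.
E[|R − S| | R + S > 4] = (1 + 1 + 0) / 3 = 2/3.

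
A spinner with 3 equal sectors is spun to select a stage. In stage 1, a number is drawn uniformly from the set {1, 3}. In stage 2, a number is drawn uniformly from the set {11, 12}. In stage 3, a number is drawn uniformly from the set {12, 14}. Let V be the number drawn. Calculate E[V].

53/6

E[V | stage 1] = (1+3)/2 = 2.
E[V | stage 2] = (11+12)/2 = 23/2.
E[V | stage 3] = (12+14)/2 = 13.
E[V] = (1/3)·(2) + (1/3)·(23/2) + (1/3)·(13) = 53/6.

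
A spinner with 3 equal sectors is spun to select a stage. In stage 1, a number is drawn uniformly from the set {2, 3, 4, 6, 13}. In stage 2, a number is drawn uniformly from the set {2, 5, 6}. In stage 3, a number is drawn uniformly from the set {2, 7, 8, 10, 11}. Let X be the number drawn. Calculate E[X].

263/45

E[X | stage 1] = (2+3+4+6+13)/5 = 28/5.
E[X | stage 2] = (2+5+6)/3 = 13/3.
E[X | stage 3] = (2+7+8+10+11)/5 = 38/5.
By the law of total expectation,
E[X] = (1/3)·(28/5) + (1/3)·(13/3) + (1/3)·(38/5) = 263/45.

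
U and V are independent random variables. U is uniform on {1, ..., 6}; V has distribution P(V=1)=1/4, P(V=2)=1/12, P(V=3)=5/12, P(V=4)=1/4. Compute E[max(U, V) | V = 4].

P(V = 4) = 1/4.
Summing max(U,V)·P(x,y) over outcomes with V = 4 gives 9/8.
E[max(U, V) | V = 4] = (9/8) / (1/4) = 9/2.

9/2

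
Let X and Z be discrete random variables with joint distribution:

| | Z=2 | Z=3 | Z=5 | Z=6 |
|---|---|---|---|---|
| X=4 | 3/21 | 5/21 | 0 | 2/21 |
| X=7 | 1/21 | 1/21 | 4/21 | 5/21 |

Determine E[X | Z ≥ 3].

P(Z ≥ 3) = 17/21.
Σ X·P over the event = 4·(5/21) + 4·(2/21) + 7·(1/21) + 7·(4/21) + 7·(5/21) = 14/3.
E[X | Z ≥ 3] = (14/3) / (17/21) = 98/17.

98/17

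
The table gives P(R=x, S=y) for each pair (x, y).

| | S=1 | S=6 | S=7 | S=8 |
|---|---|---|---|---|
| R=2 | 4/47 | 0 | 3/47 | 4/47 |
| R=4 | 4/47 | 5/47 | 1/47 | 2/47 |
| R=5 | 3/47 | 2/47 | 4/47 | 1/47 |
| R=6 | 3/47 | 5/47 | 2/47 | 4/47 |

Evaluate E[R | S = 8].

P(S = 8) = 11/47.
Σ R·P over the event = 2·(4/47) + 4·(2/47) + 5·(1/47) + 6·(4/47) = 45/47.
E[R | S = 8] = (45/47) / (11/47) = 45/11.

45/11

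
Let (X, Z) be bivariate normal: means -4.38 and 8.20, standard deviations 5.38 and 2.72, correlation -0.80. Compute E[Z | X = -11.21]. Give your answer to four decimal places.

10.9625

For a bivariate normal, E[Z | X=x] = μ_Z + ρ·(σ_Z/σ_X)·(x − μ_X).
E[Z | X=-11.21] = 8.20 + (-0.80)·(2.72/5.38)·(-11.21 − (-4.38)) = 8.20 + (-0.40446)·(-6.83) = 10.9625.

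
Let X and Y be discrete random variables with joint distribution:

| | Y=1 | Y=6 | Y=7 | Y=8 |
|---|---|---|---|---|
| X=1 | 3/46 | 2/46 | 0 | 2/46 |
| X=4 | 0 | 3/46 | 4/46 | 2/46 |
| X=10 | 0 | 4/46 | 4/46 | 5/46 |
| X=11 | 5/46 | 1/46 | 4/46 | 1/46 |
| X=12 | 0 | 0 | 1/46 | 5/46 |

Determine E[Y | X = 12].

P(X = 12) = 3/23.
Σ Y·P over the event = 7·(1/46) + 8·(5/46) = 47/46.
E[Y | X = 12] = (47/46) / (3/23) = 47/6.

47/6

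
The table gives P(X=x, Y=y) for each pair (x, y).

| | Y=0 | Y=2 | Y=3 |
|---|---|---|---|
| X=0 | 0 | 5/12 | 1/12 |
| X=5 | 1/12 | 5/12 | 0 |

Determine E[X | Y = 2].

P(Y = 2) = 5/6.
Σ X·P over the event = 0·(5/12) + 5·(5/12) = 25/12.
E[X | Y = 2] = (25/12) / (5/6) = 5/2.

5/2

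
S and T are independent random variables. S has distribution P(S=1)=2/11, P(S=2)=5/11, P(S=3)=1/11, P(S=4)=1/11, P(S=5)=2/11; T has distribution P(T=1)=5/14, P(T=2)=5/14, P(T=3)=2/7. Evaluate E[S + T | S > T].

P(S > T) = 1/2.
Summing (S+T)·P(x,y) over outcomes with S > T gives 397/154.
E[S + T | S > T] = (397/154) / (1/2) = 397/77.

397/77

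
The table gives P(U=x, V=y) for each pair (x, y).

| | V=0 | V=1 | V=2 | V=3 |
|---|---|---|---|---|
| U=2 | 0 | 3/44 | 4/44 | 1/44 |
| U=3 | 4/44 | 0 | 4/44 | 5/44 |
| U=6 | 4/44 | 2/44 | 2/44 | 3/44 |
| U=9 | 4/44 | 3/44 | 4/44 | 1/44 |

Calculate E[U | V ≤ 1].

P(V ≤ 1) = 5/11.
Summing U·P(U=x,V=y) over the conditioning event gives 117/44.
E[U | V ≤ 1] = (117/44) / (5/11) = 117/20.

117/20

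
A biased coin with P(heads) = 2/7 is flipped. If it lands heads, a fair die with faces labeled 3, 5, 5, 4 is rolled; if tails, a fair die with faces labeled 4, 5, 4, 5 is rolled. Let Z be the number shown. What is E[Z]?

31/7

E[Z | heads] = (3+5+5+4)/4 = 17/4.
E[Z | tails] = (4+5+4+5)/4 = 9/2.
By the law of total expectation,
E[Z] = (2/7)·(17/4) + (5/7)·(9/2) = 31/7.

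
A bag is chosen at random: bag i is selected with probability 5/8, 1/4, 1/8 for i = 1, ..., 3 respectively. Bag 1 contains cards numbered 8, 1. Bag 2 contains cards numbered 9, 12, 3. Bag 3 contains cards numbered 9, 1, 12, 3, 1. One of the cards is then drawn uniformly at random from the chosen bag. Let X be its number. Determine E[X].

437/80

E[X | bag 1] = (8+1)/2 = 9/2.
E[X | bag 2] = (9+12+3)/3 = 8.
E[X | bag 3] = (9+1+12+3+1)/5 = 26/5.
E[X] = (5/8)·(9/2) + (1/4)·(8) + (1/8)·(26/5) = 437/80.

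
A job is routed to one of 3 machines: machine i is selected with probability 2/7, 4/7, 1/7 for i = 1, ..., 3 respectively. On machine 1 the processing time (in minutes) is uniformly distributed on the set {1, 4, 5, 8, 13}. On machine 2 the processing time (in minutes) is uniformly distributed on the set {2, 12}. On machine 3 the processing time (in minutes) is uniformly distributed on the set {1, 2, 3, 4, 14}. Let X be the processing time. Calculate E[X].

226/35

E[X | machine 1] = (1+4+5+8+13)/5 = 31/5.
E[X | machine 2] = (2+12)/2 = 7.
E[X | machine 3] = (1+2+3+4+14)/5 = 24/5.
By the law of total expectation,
E[X] = (2/7)·(31/5) + (4/7)·(7) + (1/7)·(24/5) = 226/35.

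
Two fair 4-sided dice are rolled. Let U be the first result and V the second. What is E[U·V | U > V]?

35/6

P(U > V) = 3/8.
Summing UV·P(x,y) over outcomes with U > V gives 35/16.
E[U·V | U > V] = (35/16) / (3/8) = 35/6.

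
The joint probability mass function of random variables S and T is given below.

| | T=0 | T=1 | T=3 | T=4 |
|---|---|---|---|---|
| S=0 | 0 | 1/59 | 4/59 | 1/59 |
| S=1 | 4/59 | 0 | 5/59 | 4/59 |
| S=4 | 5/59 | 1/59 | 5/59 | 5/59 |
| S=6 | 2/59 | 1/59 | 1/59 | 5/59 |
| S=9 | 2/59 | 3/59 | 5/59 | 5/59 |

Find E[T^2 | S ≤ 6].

189/22

P(S ≤ 6) = 44/59.
Summing T^2·P(S=x,T=y) over the conditioning event gives 378/59.
E[T^2 | S ≤ 6] = (378/59) / (44/59) = 189/22.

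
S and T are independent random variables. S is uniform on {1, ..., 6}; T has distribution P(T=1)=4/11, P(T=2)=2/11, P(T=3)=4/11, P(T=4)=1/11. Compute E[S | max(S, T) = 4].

P(max(S, T) = 4) = 7/33.
Summing S·P(x,y) over outcomes with max(S, T) = 4 gives 25/33.
E[S | max(S, T) = 4] = (25/33) / (7/33) = 25/7.

25/7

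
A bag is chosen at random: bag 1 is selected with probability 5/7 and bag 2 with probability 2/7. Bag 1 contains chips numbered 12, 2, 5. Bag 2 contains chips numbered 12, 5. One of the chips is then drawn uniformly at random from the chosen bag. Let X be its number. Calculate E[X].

E[X | bag 1] = (12+2+5)/3 = 19/3.
E[X | bag 2] = (12+5)/2 = 17/2.
E[X] = (5/7)·(19/3) + (2/7)·(17/2) = 146/21.

146/21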